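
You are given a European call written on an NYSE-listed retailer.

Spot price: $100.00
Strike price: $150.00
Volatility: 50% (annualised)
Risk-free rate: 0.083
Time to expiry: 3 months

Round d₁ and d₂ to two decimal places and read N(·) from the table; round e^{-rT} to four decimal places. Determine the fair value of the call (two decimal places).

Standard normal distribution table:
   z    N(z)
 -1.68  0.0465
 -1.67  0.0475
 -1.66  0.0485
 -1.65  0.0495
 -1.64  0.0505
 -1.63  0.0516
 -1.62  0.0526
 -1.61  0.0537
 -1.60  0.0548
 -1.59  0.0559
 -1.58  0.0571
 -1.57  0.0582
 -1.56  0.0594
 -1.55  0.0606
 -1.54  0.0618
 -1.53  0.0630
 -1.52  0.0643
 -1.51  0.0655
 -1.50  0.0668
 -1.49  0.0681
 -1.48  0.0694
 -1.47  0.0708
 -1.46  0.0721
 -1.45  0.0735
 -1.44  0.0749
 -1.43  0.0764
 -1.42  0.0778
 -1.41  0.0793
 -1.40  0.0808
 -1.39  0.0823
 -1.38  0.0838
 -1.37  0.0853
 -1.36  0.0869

σ√T = 0.5·√0.25 = 0.2500
d₁ = [ln(100/150) + (0.083 + 0.5²/2)·0.25] / 0.2500 = [-0.4055 + 0.0520] / 0.2500 = -1.4139 which rounds to -1.41
d₂ = d₁ − σ√T = -1.4139 − 0.2500 = -1.6639 which rounds to -1.66
exp(−rT) = exp(−0.083·0.25) = 0.9795
N(d₁) = N(-1.41) = 0.0793;  N(d₂) = N(-1.66) = 0.0485
C = 100·0.0793 − 150·0.9795·0.0485 = 7.9300 − 7.1259 = 0.8041

$0.80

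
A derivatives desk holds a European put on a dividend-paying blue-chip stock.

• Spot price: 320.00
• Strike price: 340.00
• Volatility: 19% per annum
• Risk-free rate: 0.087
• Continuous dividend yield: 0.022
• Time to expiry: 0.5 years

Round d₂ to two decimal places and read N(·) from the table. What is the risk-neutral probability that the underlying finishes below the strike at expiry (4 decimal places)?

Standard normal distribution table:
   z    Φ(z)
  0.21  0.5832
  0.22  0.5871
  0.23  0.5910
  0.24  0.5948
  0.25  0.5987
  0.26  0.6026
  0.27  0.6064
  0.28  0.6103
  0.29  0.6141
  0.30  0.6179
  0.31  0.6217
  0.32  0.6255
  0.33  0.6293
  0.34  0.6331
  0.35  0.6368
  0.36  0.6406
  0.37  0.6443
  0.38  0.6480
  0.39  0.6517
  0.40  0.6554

0.6103

σ√T = 0.19·√0.5 = 0.1344
ln(S/K) + (r − q + σ²/2)T = ln(320/340) + (0.087 − 0.022 + 0.19²/2)·0.5 = -0.0606 + 0.0415 = -0.0191
d₁ = -0.0191 / 0.1344 = -0.1422 ≈ -0.14
d₂ = d₁ − σ√T = -0.1422 − 0.1344 = -0.2765 ≈ -0.28
Pr(exercise) under Q = N(−d₂) = N(0.28) = 0.6103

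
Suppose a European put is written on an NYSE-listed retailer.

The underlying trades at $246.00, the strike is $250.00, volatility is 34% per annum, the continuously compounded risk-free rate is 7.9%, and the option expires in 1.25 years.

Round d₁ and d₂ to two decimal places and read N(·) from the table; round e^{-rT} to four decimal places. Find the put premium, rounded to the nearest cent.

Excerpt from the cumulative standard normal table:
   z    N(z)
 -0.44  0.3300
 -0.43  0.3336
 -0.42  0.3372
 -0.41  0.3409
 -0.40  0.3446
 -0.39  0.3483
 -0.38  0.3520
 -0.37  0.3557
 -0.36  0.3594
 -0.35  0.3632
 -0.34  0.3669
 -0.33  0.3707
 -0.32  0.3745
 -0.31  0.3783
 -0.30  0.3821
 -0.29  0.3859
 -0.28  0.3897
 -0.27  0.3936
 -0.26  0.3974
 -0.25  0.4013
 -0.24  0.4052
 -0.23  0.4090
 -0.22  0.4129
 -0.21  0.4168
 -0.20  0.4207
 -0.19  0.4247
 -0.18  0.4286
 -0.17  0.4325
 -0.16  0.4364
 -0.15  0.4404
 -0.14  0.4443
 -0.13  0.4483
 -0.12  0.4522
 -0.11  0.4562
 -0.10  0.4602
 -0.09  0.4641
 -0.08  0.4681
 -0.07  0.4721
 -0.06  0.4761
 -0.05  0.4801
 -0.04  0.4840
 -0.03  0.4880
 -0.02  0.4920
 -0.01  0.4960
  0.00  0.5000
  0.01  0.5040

σ√T = 0.34 × 1.1180 = 0.3801
d₁ = [ln(246/250) + (0.079 + 0.34²/2)·1.25] / 0.3801 = [-0.0161 + 0.1710] / 0.3801 = 0.4074 which rounds to 0.41
d₂ = d₁ − σ√T = 0.4074 − 0.3801 = 0.0273 which rounds to 0.03
e^(−rT) = e^(−0.079·1.25) = 0.9060
P = 250·0.9060·N(-0.03) − 246·N(-0.41) = 250·0.9060·0.4880 − 246·0.3409 = 110.5320 − 83.8614 = 26.6706

$26.67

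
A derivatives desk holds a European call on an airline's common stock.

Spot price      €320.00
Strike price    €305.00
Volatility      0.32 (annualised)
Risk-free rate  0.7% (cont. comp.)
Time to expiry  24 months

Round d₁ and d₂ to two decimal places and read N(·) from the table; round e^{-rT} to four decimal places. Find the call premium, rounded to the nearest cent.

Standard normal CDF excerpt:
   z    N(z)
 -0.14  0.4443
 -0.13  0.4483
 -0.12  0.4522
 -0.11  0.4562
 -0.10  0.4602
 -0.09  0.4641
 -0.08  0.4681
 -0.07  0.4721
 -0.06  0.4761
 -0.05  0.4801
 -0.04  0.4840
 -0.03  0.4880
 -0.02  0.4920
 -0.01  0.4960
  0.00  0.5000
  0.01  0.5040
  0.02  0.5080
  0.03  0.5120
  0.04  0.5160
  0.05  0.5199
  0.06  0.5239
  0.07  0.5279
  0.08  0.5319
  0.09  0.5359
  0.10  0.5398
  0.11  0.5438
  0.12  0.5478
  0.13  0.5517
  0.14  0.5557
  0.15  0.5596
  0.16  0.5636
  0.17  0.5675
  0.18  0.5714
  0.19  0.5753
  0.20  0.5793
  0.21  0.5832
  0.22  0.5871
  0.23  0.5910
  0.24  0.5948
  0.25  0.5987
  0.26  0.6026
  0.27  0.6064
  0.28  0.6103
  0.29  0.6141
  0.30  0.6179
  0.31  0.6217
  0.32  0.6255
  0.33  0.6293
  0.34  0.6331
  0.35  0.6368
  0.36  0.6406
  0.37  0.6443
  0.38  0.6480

€65.41

T = 2;  σ√T = 0.4525
d₁ = [ln(320/305) + (0.007 + 0.32²/2)·2] / 0.4525 = [0.0480 + 0.1164] / 0.4525 = 0.3633 ⇒ 0.36
d₂ = d₁ − σ√T = 0.3633 − 0.4525 = -0.0893 ⇒ -0.09
e^(−rT) = e^(−0.007·2) = 0.9861
N(d₁) = N(0.36) = 0.6406;  N(d₂) = N(-0.09) = 0.4641
C = 320·0.6406 − 305·0.9861·0.4641 = 204.9920 − 139.5829 = 65.4091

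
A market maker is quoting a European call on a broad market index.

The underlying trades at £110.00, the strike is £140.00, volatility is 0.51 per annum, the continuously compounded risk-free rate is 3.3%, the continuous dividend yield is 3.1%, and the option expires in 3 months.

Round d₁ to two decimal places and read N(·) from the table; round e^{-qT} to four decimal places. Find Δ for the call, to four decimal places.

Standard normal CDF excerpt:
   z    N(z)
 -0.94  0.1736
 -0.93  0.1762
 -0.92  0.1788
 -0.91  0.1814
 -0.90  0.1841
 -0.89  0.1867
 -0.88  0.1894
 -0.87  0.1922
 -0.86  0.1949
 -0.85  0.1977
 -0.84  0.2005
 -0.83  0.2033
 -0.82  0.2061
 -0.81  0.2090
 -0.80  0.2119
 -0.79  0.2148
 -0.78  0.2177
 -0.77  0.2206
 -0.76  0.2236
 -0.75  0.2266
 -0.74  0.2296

0.2045

σ√T = 0.51·√0.25 = 0.2550
d₁ = [ln(110/140) + (0.033 − 0.031 + ½·0.51²)·0.25] / (σ√T) = (-0.2412 + 0.0330) / 0.2550 = -0.8163 ⇒ -0.82
N(d₁) = N(-0.82) = 0.2061
Δ_call = exp(−qT)·N(d₁) = 0.9923·0.2061 = 0.2045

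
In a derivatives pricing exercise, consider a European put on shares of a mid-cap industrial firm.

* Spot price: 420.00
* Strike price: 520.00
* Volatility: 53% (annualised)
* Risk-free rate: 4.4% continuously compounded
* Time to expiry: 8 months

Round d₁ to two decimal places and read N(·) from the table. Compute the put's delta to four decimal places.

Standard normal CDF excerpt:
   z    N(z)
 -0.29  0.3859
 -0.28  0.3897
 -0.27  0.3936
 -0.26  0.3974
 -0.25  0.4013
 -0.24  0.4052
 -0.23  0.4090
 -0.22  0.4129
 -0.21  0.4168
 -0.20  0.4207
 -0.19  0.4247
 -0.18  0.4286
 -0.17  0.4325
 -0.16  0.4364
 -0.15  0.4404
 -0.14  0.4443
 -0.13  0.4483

-0.5832

σ√T = 0.53 × 0.8165 = 0.4327
d₁ = [ln(420/520) + (0.044 + 0.53²/2)·0.6667] / 0.4327 = [-0.2136 + 0.1230] / 0.4327 = -0.2094 ⇒ -0.21
N(d₁) = N(-0.21) = 0.4168
Δ_put = N(d₁) − 1 = 0.4168 − 1 = -0.5832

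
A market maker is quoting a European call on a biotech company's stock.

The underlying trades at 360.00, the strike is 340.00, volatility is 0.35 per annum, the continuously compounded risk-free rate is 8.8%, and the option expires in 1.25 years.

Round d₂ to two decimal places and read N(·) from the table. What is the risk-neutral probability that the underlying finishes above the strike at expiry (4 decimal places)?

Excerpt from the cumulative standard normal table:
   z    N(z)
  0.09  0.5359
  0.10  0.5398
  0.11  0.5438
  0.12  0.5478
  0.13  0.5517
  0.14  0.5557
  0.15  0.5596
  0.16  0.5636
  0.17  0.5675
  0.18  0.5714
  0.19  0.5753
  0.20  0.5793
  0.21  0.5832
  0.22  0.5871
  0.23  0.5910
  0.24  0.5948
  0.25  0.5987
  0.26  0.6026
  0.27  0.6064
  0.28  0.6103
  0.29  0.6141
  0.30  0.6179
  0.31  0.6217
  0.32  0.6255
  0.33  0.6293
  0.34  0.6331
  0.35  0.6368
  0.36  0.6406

σ√T = 0.35·√1.25 = 0.3913
d₁ = [ln(360/340) + (0.088 + 0.35²/2)·1.25] / 0.3913 = [0.0572 + 0.1866] / 0.3913 = 0.6228 ⇒ 0.62
d₂ = d₁ − σ√T = 0.6228 − 0.3913 = 0.2315 ⇒ 0.23
Pr(exercise) under Q = N(d₂) = 0.5910

0.5910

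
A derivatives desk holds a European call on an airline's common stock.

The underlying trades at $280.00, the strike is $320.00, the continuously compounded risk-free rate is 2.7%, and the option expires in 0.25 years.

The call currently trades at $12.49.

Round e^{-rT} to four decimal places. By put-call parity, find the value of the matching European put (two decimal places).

exp(−rT) = exp(−0.027·0.25) = 0.9933
Put-call parity: C − P = S − K·e^(−rT) = 280 − 320·0.9933 = 280 − 317.8560 = -37.8560
P = C − (C − P) = 12.49 − (-37.8560) = 50.3460

$50.35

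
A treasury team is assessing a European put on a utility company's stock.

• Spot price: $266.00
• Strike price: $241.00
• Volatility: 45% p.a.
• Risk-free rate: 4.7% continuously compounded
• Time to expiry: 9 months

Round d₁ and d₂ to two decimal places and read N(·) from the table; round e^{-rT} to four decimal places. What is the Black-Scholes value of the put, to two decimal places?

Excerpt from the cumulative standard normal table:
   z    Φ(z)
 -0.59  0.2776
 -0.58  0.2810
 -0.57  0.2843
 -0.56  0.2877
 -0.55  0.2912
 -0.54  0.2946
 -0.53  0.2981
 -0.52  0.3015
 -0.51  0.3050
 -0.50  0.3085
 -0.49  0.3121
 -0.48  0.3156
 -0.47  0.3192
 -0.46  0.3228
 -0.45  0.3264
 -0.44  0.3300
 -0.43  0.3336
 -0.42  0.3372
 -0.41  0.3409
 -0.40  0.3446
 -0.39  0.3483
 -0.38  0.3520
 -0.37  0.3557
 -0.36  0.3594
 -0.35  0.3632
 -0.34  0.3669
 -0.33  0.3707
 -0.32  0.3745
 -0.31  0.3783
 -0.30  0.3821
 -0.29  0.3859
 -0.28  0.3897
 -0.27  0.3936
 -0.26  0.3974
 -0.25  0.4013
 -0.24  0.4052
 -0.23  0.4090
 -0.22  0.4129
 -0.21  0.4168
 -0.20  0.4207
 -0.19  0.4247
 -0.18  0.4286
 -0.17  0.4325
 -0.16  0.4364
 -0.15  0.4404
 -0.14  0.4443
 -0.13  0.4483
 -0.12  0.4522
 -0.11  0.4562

$24.10

T = 0.75;  σ√T = 0.3897
ln(S/K) + (r + σ²/2)T = ln(266/241) + (0.047 + 0.45²/2)·0.75 = 0.0987 + 0.1112 = 0.2099
d₁ = 0.2099 / 0.3897 = 0.5386 ≈ 0.54
d₂ = d₁ − σ√T = 0.5386 − 0.3897 = 0.1489 ≈ 0.15
exp(−rT) = exp(−0.047·0.75) = 0.9654
N(−d₂) = N(-0.15) = 0.4404;  N(−d₁) = N(-0.54) = 0.2946
P = 241·0.9654·0.4404 − 266·0.2946 = 102.4641 − 78.3636 = 24.1005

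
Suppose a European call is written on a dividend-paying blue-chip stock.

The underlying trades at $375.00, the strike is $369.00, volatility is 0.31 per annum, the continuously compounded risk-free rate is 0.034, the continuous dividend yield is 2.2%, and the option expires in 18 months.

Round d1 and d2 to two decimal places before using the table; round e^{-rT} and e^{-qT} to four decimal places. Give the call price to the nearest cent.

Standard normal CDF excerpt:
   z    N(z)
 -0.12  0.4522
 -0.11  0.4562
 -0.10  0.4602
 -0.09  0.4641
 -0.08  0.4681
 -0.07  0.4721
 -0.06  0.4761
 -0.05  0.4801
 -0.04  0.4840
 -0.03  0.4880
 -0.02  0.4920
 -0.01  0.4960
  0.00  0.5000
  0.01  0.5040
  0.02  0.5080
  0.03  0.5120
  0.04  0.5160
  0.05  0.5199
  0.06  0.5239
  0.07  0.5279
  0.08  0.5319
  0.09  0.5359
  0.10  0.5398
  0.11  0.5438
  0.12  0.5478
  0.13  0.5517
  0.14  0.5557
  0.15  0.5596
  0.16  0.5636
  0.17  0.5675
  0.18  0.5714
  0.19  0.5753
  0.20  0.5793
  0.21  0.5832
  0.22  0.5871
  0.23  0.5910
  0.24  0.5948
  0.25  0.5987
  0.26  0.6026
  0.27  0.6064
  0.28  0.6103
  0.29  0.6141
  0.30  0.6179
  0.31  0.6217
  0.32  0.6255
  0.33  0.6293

$60.05

T = 1.5;  σ√T = 0.3797
ln(S/K) + (r − q + σ²/2)T = ln(375/369) + (0.034 − 0.022 + 0.31²/2)·1.5 = 0.0161 + 0.0901 = 0.1062
d₁ = 0.1062 / 0.3797 = 0.2797 ⇒ 0.28
d₂ = d₁ − σ√T = 0.2797 − 0.3797 = -0.0999 ⇒ -0.10
e^(−qT) = e^(−0.022·1.5) = 0.9675;  e^(−rT) = e^(−0.034·1.5) = 0.9503
N(d₁) = N(0.28) = 0.6103;  N(d₂) = N(-0.10) = 0.4602
C = 375·0.9675·0.6103 − 369·0.9503·0.4602 = 221.4245 − 161.3741 = 60.0504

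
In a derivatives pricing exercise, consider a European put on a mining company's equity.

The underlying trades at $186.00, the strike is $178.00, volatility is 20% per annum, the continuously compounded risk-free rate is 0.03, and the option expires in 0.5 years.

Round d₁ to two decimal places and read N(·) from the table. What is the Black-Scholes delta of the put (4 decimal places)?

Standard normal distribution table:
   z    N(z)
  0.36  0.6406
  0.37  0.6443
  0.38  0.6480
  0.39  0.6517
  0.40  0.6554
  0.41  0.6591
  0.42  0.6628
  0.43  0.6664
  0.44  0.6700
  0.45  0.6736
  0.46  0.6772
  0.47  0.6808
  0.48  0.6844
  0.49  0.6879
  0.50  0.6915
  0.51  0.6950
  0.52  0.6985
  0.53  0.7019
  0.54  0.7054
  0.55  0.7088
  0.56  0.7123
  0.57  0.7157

-0.3121

T = 0.5;  σ√T = 0.1414
d₁ = [ln(186/178) + (0.03 + ½·0.2²)·0.5] / (σ√T) = (0.0440 + 0.0250) / 0.1414 = 0.4876 → 0.49
N(d₁) = N(0.49) = 0.6879
Δ_put = N(d₁) − 1 = 0.6879 − 1 = -0.3121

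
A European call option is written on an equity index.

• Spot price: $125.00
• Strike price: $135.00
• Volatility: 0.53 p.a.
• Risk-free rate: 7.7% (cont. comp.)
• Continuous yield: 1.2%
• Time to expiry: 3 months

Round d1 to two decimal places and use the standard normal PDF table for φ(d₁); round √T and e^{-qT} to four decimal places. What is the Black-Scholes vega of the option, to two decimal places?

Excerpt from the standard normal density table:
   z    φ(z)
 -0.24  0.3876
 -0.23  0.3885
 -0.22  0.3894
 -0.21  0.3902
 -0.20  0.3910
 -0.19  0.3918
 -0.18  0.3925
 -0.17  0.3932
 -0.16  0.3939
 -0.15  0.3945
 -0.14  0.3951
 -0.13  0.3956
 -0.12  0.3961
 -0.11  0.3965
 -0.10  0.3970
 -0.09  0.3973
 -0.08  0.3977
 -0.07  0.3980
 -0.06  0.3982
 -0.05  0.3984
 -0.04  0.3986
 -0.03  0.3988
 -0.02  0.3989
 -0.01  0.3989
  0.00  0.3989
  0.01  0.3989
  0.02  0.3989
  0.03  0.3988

T = 0.25;  σ√T = 0.2650
ln(S/K) + (r − q + σ²/2)T = ln(125/135) + (0.077 − 0.012 + 0.53²/2)·0.25 = -0.0770 + 0.0514 = -0.0256
d₁ = -0.0256 / 0.2650 = -0.0966 → -0.10
√T = √0.25 = 0.5000
φ(d₁) = φ(-0.10) = 0.3970
exp(−qT) = exp(−0.012·0.25) = 0.9970
vega = S·exp(−qT)·φ(d₁)·√T = 125·0.9970·0.3970·0.5000 = 24.7381

24.74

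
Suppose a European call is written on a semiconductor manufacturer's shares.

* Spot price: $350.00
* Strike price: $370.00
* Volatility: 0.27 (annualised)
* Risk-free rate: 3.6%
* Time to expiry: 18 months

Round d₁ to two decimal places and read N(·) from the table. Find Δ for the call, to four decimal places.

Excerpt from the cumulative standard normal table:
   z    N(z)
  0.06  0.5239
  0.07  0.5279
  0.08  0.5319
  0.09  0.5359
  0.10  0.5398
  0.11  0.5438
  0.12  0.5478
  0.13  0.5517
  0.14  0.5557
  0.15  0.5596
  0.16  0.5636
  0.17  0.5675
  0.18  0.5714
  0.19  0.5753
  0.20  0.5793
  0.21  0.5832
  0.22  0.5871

0.5636

σ√T = 0.27·√1.5 = 0.3307
d₁ = [ln(350/370) + (0.036 + 0.27²/2)·1.5] / 0.3307 = [-0.0556 + 0.1087] / 0.3307 = 0.1606 which rounds to 0.16
N(d₁) = N(0.16) = 0.5636
Δ_call = N(d₁) = 0.5636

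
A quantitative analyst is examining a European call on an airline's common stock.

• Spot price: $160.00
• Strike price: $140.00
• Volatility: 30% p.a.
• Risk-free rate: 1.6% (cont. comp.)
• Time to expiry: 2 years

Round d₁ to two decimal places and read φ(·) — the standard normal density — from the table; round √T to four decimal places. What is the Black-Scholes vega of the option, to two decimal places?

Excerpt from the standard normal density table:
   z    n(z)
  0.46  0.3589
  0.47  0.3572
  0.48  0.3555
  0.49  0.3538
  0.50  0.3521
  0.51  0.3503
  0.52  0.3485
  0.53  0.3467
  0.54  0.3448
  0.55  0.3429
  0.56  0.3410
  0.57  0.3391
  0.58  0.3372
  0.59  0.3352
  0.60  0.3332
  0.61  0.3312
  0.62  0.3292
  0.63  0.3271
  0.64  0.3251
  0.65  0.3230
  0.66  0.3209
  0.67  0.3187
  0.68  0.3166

σ√T = 0.3 × 1.4142 = 0.4243
d₁ = [ln(160/140) + (0.016 + 0.3²/2)·2] / 0.4243 = [0.1335 + 0.1220] / 0.4243 = 0.6023 ≈ 0.60
√T = √2 = 1.4142
φ(d₁) = φ(0.60) = 0.3332
vega = S·φ(d₁)·√T = 160·0.3332·1.4142 = 75.3938

75.39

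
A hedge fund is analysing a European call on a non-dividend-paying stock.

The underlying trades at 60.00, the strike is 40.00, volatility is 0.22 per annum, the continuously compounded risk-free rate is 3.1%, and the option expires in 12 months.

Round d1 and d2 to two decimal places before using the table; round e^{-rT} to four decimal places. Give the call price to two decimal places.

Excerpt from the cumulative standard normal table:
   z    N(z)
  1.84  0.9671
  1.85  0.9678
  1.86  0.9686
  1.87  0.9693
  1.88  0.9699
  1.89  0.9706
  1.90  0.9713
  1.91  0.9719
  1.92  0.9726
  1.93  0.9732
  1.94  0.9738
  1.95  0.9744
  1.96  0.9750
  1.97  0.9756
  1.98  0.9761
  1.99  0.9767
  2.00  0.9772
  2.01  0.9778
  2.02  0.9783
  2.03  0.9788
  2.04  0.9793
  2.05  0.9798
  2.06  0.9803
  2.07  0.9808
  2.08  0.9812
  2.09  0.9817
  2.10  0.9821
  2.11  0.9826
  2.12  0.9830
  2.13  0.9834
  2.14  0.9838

21.31

T = 1;  σ√T = 0.2200
ln(S/K) + (r + σ²/2)T = ln(60/40) + (0.031 + 0.22²/2)·1 = 0.4055 + 0.0552 = 0.4607
d₁ = 0.4607 / 0.2200 = 2.0939 which rounds to 2.09
d₂ = d₁ − σ√T = 2.0939 − 0.2200 = 1.8739 which rounds to 1.87
e^(−rT) = e^(−0.031·1) = 0.9695
N(d₁) = N(2.09) = 0.9817;  N(d₂) = N(1.87) = 0.9693
C = 60·0.9817 − 40·0.9695·0.9693 = 58.9020 − 37.5895 = 21.3125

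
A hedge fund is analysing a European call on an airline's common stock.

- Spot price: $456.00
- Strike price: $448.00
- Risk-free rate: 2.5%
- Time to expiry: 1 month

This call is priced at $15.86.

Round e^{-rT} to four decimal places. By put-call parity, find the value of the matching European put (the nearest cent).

e^(−rT) = e^(−0.025·0.08333) = 0.9979
Put-call parity: C − P = S − K·e^(−rT) = 456 − 448·0.9979 = 456 − 447.0592 = 8.9408
P = C − (C − P) = 15.86 − (8.9408) = 6.9192

$6.92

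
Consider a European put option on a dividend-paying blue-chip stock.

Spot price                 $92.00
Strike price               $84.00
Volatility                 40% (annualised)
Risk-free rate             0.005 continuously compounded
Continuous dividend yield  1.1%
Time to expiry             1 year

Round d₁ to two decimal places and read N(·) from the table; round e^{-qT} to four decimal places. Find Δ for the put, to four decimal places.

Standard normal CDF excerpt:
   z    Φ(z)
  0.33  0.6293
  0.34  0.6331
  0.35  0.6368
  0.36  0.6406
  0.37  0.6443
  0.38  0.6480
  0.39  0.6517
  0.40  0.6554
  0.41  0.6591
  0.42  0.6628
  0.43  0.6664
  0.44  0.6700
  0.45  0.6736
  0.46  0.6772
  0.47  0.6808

-0.3372

σ√T = 0.4·√1 = 0.4000
d₁ = [ln(92/84) + (0.005 − 0.011 + ½·0.4²)·1] / (σ√T) = (0.0910 + 0.0740) / 0.4000 = 0.4124 ≈ 0.41
N(d₁) = N(0.41) = 0.6591
Δ_put = exp(−qT)·(N(d₁) − 1) = 0.9891·(0.6591 − 1) = -0.3372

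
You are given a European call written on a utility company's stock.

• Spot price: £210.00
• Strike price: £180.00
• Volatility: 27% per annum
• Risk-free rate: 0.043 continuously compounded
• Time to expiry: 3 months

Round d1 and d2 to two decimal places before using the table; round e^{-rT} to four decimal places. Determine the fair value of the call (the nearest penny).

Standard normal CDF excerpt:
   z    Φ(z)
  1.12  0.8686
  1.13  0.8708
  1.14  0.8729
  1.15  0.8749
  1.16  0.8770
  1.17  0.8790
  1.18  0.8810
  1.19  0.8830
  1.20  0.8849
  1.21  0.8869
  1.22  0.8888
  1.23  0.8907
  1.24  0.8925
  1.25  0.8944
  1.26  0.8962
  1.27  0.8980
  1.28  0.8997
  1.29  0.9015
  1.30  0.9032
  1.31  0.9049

σ√T = 0.27·√0.25 = 0.1350
ln(S/K) + (r + σ²/2)T = ln(210/180) + (0.043 + 0.27²/2)·0.25 = 0.1542 + 0.0199 = 0.1740
d₁ = 0.1740 / 0.1350 = 1.2890 ⇒ 1.29
d₂ = d₁ − σ√T = 1.2890 − 0.1350 = 1.1540 ⇒ 1.15
e^(−rT) = e^(−0.043·0.25) = 0.9893
N(d₁) = N(1.29) = 0.9015;  N(d₂) = N(1.15) = 0.8749
C = 210·0.9015 − 180·0.9893·0.8749 = 189.3150 − 155.7969 = 33.5181

£33.52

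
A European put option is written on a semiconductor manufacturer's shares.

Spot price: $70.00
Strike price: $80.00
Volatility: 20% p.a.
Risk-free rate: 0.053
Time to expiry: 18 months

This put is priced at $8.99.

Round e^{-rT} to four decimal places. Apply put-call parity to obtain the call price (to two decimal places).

e^(−rT) = e^(−0.053·1.5) = 0.9236
Put-call parity: C − P = S − K·e^(−rT) = 70 − 80·0.9236 = 70 − 73.8880 = -3.8880
C = P + (C − P) = 8.99 + (-3.8880) = 5.1020

$5.10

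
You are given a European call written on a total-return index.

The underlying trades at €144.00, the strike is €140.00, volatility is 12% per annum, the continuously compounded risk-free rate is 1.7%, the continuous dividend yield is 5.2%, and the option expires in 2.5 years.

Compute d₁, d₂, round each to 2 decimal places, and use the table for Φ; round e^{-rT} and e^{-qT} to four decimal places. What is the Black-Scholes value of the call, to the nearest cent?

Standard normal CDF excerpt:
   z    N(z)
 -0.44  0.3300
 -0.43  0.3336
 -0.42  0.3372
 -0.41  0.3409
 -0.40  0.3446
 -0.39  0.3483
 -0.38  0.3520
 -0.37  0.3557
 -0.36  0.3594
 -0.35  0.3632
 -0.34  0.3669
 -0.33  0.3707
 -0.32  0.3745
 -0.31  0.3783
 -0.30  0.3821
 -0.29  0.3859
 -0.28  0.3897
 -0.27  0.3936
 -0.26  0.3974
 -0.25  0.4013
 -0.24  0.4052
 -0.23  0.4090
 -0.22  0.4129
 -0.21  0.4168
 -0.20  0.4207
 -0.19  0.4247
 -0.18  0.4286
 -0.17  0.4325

σ√T = 0.12 × 1.5811 = 0.1897
d₁ = [ln(144/140) + (0.017 − 0.052 + ½·0.12²)·2.5] / (σ√T) = (0.0282 − 0.0695) / 0.1897 = -0.2178 ≈ -0.22
d₂ = -0.2178 − 0.1897 = -0.4076 ≈ -0.41
exp(−qT) = exp(−0.052·2.5) = 0.8781;  exp(−rT) = exp(−0.017·2.5) = 0.9584
N(d₁) = N(-0.22) = 0.4129;  N(d₂) = N(-0.41) = 0.3409
C = 144·0.8781·0.4129 − 140·0.9584·0.3409 = 52.2097 − 45.7406 = 6.4691

€6.47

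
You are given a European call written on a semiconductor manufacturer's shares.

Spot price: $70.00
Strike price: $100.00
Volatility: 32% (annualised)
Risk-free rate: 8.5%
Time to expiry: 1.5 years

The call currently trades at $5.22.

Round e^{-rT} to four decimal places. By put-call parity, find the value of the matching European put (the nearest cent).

$23.25

e^(−rT) = e^(−0.085·1.5) = 0.8803
Put-call parity: C − P = S − K·e^(−rT) = 70 − 100·0.8803 = 70 − 88.0300 = -18.0300
P = C − (C − P) = 5.22 − (-18.0300) = 23.2500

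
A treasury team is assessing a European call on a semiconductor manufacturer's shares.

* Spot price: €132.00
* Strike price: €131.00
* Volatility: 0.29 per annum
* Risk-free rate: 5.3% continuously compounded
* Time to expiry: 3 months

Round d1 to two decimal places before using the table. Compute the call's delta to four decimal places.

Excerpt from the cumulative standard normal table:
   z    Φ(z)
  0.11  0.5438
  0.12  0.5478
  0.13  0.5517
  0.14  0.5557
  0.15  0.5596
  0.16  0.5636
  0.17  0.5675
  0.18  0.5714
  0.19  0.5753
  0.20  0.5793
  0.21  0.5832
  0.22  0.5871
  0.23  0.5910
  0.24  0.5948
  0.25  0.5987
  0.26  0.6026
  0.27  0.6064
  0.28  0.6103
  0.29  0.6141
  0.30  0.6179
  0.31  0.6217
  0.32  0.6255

σ√T = 0.29·√0.25 = 0.1450
d₁ = [ln(132/131) + (0.053 + 0.29²/2)·0.25] / 0.1450 = [0.0076 + 0.0238] / 0.1450 = 0.2163 → 0.22
N(d₁) = N(0.22) = 0.5871
Δ_call = N(d₁) = 0.5871

0.5871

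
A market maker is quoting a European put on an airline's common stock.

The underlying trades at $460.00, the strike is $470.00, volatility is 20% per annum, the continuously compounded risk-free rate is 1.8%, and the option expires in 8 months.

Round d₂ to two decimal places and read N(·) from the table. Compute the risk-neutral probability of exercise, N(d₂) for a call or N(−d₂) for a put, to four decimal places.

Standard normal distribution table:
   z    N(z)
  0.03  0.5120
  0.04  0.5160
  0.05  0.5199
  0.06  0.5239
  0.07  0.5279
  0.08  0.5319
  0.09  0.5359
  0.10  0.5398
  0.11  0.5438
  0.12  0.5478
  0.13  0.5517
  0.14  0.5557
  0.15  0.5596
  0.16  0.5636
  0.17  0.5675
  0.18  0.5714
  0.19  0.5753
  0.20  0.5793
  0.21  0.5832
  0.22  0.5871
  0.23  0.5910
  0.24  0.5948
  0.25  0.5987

T = 0.6667;  σ√T = 0.1633
d₁ = [ln(460/470) + (0.018 + ½·0.2²)·0.6667] / (σ√T) = (-0.0215 + 0.0253) / 0.1633 = 0.0234 ≈ 0.02
d₂ = 0.0234 − 0.1633 = -0.1399 ≈ -0.14
Risk-neutral Pr[S_T < K] = N(−d₂) = N(0.14) = 0.5557

0.5557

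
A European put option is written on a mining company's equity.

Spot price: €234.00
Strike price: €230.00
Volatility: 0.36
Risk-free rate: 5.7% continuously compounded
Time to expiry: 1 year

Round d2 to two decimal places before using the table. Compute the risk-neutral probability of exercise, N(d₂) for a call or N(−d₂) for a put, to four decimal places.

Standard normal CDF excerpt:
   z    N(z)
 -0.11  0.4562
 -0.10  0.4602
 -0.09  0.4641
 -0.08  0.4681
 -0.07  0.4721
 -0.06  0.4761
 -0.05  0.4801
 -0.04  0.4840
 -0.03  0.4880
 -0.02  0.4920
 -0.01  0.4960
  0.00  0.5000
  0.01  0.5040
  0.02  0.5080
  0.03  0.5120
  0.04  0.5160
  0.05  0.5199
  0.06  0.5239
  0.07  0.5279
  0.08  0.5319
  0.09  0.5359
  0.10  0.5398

0.4880

σ√T = 0.36·√1 = 0.3600
d₁ = [ln(234/230) + (0.057 + ½·0.36²)·1] / (σ√T) = (0.0172 + 0.1218) / 0.3600 = 0.3862 which rounds to 0.39
d₂ = 0.3862 − 0.3600 = 0.0262 which rounds to 0.03
Risk-neutral Pr[S_T < K] = N(−d₂) = N(-0.03) = 0.4880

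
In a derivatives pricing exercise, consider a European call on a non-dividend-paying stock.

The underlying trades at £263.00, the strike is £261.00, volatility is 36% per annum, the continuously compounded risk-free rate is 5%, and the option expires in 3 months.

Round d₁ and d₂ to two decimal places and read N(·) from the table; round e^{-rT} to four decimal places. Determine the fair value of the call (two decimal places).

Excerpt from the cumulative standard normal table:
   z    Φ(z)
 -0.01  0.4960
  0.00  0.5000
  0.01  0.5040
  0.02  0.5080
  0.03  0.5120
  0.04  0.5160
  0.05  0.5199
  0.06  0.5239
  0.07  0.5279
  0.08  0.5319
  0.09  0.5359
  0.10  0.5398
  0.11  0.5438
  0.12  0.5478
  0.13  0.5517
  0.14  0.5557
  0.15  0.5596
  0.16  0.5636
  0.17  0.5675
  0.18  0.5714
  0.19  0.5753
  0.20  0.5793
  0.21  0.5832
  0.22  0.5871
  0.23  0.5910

£21.41

σ√T = 0.36 × 0.5000 = 0.1800
d₁ = [ln(263/261) + (0.05 + 0.36²/2)·0.25] / 0.1800 = [0.0076 + 0.0287] / 0.1800 = 0.2019 which rounds to 0.20
d₂ = d₁ − σ√T = 0.2019 − 0.1800 = 0.0219 which rounds to 0.02
e^(−rT) = e^(−0.05·0.25) = 0.9876
C = 263·N(0.20) − 261·0.9876·N(0.02) = 263·0.5793 − 261·0.9876·0.5080 = 152.3559 − 130.9439 = 21.4120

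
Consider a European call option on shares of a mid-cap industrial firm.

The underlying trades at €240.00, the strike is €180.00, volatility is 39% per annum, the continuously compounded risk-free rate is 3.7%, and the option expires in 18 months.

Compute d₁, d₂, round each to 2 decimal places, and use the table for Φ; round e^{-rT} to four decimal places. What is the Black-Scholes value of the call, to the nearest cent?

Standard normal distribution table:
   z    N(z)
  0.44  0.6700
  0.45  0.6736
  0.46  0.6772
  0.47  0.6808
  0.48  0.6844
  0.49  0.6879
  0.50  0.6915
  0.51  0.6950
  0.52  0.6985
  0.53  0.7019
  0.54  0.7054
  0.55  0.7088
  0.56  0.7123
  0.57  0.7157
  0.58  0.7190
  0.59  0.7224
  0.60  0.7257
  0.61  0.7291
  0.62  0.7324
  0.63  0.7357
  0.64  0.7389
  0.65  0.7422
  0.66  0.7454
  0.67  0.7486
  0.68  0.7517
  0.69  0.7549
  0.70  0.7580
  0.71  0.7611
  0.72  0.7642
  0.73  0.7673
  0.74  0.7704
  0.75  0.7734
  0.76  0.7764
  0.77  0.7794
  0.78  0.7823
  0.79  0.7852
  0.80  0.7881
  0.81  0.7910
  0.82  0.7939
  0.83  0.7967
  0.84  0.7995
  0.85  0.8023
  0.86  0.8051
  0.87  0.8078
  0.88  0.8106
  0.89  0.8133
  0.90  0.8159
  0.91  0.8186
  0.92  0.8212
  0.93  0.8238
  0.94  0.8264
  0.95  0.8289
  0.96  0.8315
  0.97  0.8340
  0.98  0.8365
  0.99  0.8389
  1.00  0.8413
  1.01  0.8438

€83.02

σ√T = 0.39·√1.5 = 0.4777
d₁ = [ln(240/180) + (0.037 + 0.39²/2)·1.5] / 0.4777 = [0.2877 + 0.1696] / 0.4777 = 0.9573 → 0.96
d₂ = d₁ − σ√T = 0.9573 − 0.4777 = 0.4797 → 0.48
e^(−rT) = e^(−0.037·1.5) = 0.9460
C = 240·N(0.96) − 180·0.9460·N(0.48) = 240·0.8315 − 180·0.9460·0.6844 = 199.5600 − 116.5396 = 83.0204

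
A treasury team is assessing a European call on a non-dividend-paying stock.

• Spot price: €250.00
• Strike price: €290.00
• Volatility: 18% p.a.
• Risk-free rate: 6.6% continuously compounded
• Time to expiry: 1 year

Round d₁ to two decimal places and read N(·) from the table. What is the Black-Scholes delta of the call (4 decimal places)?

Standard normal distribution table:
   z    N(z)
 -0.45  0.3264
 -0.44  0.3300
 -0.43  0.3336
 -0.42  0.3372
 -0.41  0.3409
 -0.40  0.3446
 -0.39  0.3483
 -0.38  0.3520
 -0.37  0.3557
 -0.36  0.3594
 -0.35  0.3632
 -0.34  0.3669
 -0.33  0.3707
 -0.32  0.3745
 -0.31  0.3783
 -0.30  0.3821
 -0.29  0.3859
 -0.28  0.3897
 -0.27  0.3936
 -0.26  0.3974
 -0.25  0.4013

T = 1;  σ√T = 0.1800
d₁ = [ln(250/290) + (0.066 + 0.18²/2)·1] / 0.1800 = [-0.1484 + 0.0822] / 0.1800 = -0.3679 ≈ -0.37
N(d₁) = N(-0.37) = 0.3557
Δ_call = N(d₁) = 0.3557

0.3557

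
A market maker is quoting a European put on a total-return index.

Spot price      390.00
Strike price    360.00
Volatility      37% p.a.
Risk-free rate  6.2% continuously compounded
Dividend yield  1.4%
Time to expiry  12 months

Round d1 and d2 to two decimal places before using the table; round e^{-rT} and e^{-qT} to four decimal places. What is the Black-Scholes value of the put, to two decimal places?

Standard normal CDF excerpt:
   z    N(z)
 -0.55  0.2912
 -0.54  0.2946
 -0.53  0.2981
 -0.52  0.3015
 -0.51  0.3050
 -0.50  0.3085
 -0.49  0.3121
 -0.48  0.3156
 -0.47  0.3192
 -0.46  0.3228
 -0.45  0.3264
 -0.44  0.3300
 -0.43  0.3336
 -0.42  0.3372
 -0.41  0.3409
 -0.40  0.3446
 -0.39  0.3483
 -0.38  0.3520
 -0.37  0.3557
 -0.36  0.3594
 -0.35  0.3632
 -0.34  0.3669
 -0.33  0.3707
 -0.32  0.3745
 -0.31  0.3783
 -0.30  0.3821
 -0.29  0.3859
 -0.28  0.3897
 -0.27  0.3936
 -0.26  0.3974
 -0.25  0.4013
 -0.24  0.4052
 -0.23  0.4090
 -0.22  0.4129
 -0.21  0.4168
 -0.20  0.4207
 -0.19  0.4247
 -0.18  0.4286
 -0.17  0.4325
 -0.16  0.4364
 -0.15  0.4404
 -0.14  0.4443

σ√T = 0.37 × 1.0000 = 0.3700
d₁ = [ln(390/360) + (0.062 − 0.014 + ½·0.37²)·1] / (σ√T) = (0.0800 + 0.1164) / 0.3700 = 0.5311 ≈ 0.53
d₂ = 0.5311 − 0.3700 = 0.1611 ≈ 0.16
exp(−qT) = exp(−0.014·1) = 0.9861;  exp(−rT) = exp(−0.062·1) = 0.9399
N(−d₂) = N(-0.16) = 0.4364;  N(−d₁) = N(-0.53) = 0.2981
P = 360·0.9399·0.4364 − 390·0.9861·0.2981 = 147.6620 − 114.6430 = 33.0190

33.02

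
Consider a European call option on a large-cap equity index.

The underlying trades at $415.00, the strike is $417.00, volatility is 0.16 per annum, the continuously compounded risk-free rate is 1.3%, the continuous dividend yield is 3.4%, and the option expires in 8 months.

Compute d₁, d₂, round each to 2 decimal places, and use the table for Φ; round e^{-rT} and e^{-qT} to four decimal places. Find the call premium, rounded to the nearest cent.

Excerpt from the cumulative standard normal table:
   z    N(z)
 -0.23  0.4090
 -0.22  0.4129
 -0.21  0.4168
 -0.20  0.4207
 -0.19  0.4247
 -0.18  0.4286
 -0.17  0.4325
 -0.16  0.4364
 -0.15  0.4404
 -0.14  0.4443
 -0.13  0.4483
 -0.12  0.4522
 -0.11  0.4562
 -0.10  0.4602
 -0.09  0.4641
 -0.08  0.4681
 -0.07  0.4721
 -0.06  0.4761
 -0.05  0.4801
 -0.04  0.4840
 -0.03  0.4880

$17.60

σ√T = 0.16 × 0.8165 = 0.1306
d₁ = [ln(415/417) + (0.013 − 0.034 + ½·0.16²)·0.6667] / (σ√T) = (-0.0048 − 0.0055) / 0.1306 = -0.0786 ≈ -0.08
d₂ = -0.0786 − 0.1306 = -0.2093 ≈ -0.21
exp(−qT) = exp(−0.034·0.6667) = 0.9776;  exp(−rT) = exp(−0.013·0.6667) = 0.9914
N(d₁) = N(-0.08) = 0.4681;  N(d₂) = N(-0.21) = 0.4168
C = 415·0.9776·0.4681 − 417·0.9914·0.4168 = 189.9100 − 172.3109 = 17.5992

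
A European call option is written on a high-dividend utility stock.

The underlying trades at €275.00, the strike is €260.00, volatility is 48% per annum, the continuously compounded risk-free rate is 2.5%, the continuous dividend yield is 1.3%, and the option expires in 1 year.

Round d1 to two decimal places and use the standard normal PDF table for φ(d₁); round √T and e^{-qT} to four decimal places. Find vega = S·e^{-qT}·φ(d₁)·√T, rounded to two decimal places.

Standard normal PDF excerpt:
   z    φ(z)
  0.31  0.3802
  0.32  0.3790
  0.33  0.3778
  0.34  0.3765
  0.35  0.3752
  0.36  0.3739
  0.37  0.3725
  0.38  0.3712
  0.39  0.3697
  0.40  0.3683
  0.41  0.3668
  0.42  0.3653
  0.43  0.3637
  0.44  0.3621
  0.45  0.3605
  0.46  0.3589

100.76

σ√T = 0.48·√1 = 0.4800
d₁ = [ln(275/260) + (0.025 − 0.013 + 0.48²/2)·1] / 0.4800 = [0.0561 + 0.1272] / 0.4800 = 0.3819 ⇒ 0.38
√T = √1 = 1.0000
φ(d₁) = φ(0.38) = 0.3712
e^(−qT) = e^(−0.013·1) = 0.9871
vega = S·e^(−qT)·φ(d₁)·√T = 275·0.9871·0.3712·1.0000 = 100.7632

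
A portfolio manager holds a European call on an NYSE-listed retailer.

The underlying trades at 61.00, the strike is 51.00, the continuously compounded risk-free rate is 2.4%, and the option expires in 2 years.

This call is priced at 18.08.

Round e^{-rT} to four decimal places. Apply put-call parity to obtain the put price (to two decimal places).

5.69

e^(−rT) = e^(−0.024·2) = 0.9531
Put-call parity: C − P = S − K·e^(−rT) = 61 − 51·0.9531 = 61 − 48.6081 = 12.3919
P = C − (C − P) = 18.08 − (12.3919) = 5.6881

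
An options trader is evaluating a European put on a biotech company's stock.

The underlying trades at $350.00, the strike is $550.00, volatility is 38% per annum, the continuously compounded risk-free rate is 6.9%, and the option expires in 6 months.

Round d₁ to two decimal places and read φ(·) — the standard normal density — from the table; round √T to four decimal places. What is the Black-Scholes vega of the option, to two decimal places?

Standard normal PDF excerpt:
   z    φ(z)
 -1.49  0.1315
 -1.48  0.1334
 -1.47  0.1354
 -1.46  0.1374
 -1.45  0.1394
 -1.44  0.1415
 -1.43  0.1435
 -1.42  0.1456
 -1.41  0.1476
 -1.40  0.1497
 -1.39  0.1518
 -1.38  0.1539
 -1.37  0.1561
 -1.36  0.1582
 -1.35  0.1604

36.03

T = 0.5;  σ√T = 0.2687
d₁ = [ln(350/550) + (0.069 + 0.38²/2)·0.5] / 0.2687 = [-0.4520 + 0.0706] / 0.2687 = -1.4194 → -1.42
√T = √0.5 = 0.7071
φ(d₁) = φ(-1.42) = 0.1456
vega = S·φ(d₁)·√T = 350·0.1456·0.7071 = 36.0338
(The call has the same vega.)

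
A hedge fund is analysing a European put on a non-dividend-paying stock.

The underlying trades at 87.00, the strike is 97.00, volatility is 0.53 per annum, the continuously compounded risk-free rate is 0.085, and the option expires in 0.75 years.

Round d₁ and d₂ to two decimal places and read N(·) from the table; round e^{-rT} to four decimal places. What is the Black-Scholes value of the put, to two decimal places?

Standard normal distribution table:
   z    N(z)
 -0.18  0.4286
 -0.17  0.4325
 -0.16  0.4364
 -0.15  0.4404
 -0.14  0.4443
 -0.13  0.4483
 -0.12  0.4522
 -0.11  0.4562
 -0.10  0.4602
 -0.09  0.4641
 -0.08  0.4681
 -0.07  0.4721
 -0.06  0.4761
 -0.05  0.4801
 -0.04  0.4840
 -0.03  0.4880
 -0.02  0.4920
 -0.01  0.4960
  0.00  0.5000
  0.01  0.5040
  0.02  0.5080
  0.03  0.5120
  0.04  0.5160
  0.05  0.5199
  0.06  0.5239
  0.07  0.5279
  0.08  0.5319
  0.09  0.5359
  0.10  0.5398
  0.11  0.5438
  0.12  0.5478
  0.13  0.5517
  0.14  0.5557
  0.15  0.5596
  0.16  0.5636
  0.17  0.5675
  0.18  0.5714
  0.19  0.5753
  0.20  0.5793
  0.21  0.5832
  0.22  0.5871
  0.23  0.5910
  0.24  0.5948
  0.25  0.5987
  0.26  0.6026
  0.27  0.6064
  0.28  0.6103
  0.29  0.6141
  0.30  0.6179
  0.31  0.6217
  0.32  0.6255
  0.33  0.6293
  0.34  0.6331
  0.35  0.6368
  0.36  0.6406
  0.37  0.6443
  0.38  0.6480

T = 0.75;  σ√T = 0.4590
d₁ = [ln(87/97) + (0.085 + ½·0.53²)·0.75] / (σ√T) = (-0.1088 + 0.1691) / 0.4590 = 0.1313 → 0.13
d₂ = 0.1313 − 0.4590 = -0.3277 → -0.33
exp(−rT) = exp(−0.085·0.75) = 0.9382
N(−d₂) = N(0.33) = 0.6293;  N(−d₁) = N(-0.13) = 0.4483
P = 97·0.9382·0.6293 − 87·0.4483 = 57.2697 − 39.0021 = 18.2676

18.27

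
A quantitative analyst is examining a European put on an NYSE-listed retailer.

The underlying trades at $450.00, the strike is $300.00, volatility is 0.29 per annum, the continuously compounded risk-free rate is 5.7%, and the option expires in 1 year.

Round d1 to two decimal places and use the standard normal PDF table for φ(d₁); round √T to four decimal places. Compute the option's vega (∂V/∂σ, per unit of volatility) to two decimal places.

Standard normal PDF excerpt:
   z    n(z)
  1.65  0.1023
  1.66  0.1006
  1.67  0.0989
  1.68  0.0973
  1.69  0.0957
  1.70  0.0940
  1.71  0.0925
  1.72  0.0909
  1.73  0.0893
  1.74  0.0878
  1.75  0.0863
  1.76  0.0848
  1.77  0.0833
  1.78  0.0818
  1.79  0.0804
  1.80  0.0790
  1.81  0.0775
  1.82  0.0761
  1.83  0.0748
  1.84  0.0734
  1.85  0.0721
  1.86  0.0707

σ√T = 0.29 × 1.0000 = 0.2900
ln(S/K) + (r + σ²/2)T = ln(450/300) + (0.057 + 0.29²/2)·1 = 0.4055 + 0.0990 = 0.5045
d₁ = 0.5045 / 0.2900 = 1.7397 which rounds to 1.74
√T = √1 = 1.0000
φ(d₁) = φ(1.74) = 0.0878
vega = S·φ(d₁)·√T = 450·0.0878·1.0000 = 39.5100

39.51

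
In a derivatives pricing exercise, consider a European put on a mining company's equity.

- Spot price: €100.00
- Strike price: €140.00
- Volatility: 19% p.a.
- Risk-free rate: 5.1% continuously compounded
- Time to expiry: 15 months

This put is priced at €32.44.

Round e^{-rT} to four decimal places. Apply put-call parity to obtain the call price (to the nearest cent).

€1.09

e^(−rT) = e^(−0.051·1.25) = 0.9382
Put-call parity: C − P = S − K·e^(−rT) = 100 − 140·0.9382 = 100 − 131.3480 = -31.3480
C = P + (C − P) = 32.44 + (-31.3480) = 1.0920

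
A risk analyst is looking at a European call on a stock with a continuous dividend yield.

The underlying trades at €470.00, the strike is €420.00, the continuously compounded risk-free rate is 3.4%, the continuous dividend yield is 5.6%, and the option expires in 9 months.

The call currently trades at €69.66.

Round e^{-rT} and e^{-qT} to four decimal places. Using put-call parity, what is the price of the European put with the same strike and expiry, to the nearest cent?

€28.39

exp(−qT) = exp(−0.056·0.75) = 0.9589;  exp(−rT) = exp(−0.034·0.75) = 0.9748
Put-call parity: C − P = S·e^(−qT) − K·e^(−rT) = 470·0.9589 − 420·0.9748 = 450.6830 − 409.4160 = 41.2670
P = C − (C − P) = 69.66 − (41.2670) = 28.3930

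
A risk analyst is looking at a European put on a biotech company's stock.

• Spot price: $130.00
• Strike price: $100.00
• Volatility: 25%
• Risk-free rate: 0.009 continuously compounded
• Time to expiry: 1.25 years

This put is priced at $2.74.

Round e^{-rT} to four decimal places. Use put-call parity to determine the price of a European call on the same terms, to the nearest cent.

$33.86

e^(−rT) = e^(−0.009·1.25) = 0.9888
Put-call parity: C − P = S − K·e^(−rT) = 130 − 100·0.9888 = 130 − 98.8800 = 31.1200
C = P + (C − P) = 2.74 + (31.1200) = 33.8600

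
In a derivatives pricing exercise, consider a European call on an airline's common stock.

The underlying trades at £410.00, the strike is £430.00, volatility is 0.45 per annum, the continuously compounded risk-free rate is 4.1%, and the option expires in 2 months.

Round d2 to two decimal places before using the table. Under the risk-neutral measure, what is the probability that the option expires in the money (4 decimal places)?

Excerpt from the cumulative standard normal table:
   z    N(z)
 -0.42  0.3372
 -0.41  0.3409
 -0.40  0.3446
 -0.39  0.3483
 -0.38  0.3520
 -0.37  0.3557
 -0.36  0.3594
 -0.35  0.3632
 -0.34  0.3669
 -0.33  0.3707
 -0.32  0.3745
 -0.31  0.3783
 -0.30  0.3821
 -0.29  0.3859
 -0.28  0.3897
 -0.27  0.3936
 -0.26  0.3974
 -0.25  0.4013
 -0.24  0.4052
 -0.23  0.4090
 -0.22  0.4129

0.3783

T = 0.1667;  σ√T = 0.1837
d₁ = [ln(410/430) + (0.041 + 0.45²/2)·0.1667] / 0.1837 = [-0.0476 + 0.0237] / 0.1837 = -0.1302 ≈ -0.13
d₂ = d₁ − σ√T = -0.1302 − 0.1837 = -0.3139 ≈ -0.31
Pr(exercise) under Q = N(d₂) = 0.3783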